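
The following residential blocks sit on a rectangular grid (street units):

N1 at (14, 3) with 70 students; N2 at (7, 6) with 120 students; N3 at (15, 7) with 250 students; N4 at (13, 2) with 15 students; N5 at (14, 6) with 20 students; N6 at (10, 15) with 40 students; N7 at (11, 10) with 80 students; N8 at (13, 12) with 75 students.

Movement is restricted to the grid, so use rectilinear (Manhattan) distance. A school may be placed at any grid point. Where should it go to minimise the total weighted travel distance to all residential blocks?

Manhattan distance separates: Σwᵢ(|x−xᵢ|+|y−yᵢ|) = Σwᵢ|x−xᵢ| + Σwᵢ|y−yᵢ|, so x and y are optimised independently as 1-D weighted medians.
Total weight W = 670; half = 335.
x-coordinate, sorted with cumulative weight:
  x=7 (N2, w=120) cum 120
  x=10 (N6, w=40) cum 160
  x=11 (N7, w=80) cum 240
  x=13 (N4, w=15) cum 255
  x=13 (N8, w=75) cum 330
  x=14 (N1, w=70) cum 400  ← median
  x=14 (N5, w=20) cum 420
  x=15 (N3, w=250) cum 670
⇒ x* = 14
y-coordinate, sorted with cumulative weight:
  y=2 (N4, w=15) cum 15
  y=3 (N1, w=70) cum 85
  y=6 (N2, w=120) cum 205
  y=6 (N5, w=20) cum 225
  y=7 (N3, w=250) cum 475  ← median
  y=10 (N7, w=80) cum 555
  y=12 (N8, w=75) cum 630
  y=15 (N6, w=40) cum 670
⇒ y* = 7

(14, 7)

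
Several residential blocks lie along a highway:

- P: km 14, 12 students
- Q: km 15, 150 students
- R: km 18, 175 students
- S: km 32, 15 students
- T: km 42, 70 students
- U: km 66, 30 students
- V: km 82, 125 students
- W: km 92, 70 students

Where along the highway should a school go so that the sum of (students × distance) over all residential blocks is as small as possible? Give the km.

x = 18

For a sum of weighted absolute distances on a line, the optimum is the weighted median (not the mean). Total weight W = 647; half-weight = 323.5.
Sort by position and accumulate weight:
  km 14 (P, w=12) → cum 12
  km 15 (Q, w=150) → cum 162
  km 18 (R, w=175) → cum 337  ≥ 323.5 → median here
  km 32 (S, w=15) → cum 352
  km 42 (T, w=70) → cum 422
  km 66 (U, w=30) → cum 452
  km 82 (V, w=125) → cum 577
  km 92 (W, w=70) → cum 647
Optimal location: km 18.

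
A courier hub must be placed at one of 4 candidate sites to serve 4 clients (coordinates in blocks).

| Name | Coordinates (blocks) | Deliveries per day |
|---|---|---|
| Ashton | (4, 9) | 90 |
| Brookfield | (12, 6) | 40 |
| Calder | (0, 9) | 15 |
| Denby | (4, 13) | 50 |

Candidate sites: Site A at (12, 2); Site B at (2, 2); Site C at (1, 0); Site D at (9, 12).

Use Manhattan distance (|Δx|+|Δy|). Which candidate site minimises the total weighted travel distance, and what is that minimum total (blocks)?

Total weighted distance at each candidate:
  Site A (12, 2): total = 2745
  Site B (2, 2): total = 2155
  Site C (1, 0): total = 2710
  Site D (9, 12): total = 1560
Minimum is at Site D with total 1560 blocks.

Site D, total 1560 blocks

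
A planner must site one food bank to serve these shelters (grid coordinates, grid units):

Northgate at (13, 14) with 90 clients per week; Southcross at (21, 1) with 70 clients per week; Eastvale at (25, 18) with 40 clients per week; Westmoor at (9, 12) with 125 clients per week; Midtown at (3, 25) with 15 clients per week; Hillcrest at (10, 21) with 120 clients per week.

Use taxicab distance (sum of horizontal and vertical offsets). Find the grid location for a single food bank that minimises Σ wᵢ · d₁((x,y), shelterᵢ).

(10, 14)

Manhattan distance separates: Σwᵢ(|x−xᵢ|+|y−yᵢ|) = Σwᵢ|x−xᵢ| + Σwᵢ|y−yᵢ|, so x and y are optimised independently as 1-D weighted medians.
Total weight W = 460; half = 230.
x-coordinate, sorted with cumulative weight:
  x=3 (Midtown, w=15) cum 15
  x=9 (Westmoor, w=125) cum 140
  x=10 (Hillcrest, w=120) cum 260  ← median
  x=13 (Northgate, w=90) cum 350
  x=21 (Southcross, w=70) cum 420
  x=25 (Eastvale, w=40) cum 460
⇒ x* = 10
y-coordinate, sorted with cumulative weight:
  y=1 (Southcross, w=70) cum 70
  y=12 (Westmoor, w=125) cum 195
  y=14 (Northgate, w=90) cum 285  ← median
  y=18 (Eastvale, w=40) cum 325
  y=21 (Hillcrest, w=120) cum 445
  y=25 (Midtown, w=15) cum 460
⇒ y* = 14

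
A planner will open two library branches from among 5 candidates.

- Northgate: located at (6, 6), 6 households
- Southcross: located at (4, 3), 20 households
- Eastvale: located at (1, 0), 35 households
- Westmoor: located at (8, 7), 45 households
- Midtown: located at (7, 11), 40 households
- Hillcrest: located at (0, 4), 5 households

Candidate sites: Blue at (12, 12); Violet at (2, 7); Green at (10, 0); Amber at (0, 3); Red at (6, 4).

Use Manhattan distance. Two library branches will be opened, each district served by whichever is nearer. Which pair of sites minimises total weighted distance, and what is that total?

Evaluate every pair (each demand assigned to the nearer of the two):
  {Amber, Red}: total = 762
  {Blue, Red}: total = 882
  {Violet, Amber}: total = 885
  {Violet, Red}: total = 922
  {Blue, Amber}: total = 924
  {Green, Red}: total = 962
  {Blue, Violet}: total = 965
  {Violet, Green}: total = 1085
  {Green, Amber}: total = 1244
  {Blue, Green}: total = 1270
Best pair: {Amber, Red} with total 762.

{Amber, Red}, total 762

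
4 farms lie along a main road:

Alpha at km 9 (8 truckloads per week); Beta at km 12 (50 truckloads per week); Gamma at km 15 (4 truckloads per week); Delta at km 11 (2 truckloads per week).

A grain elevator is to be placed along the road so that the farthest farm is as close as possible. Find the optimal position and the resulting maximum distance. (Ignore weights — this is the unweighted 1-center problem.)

The 1-center on a line is the midpoint of the two extreme points: leftmost at 9, rightmost at 15.
Optimal location = (9 + 15)/2 = 12; maximum distance = (15 − 9)/2 = 3.

location 12, max distance 3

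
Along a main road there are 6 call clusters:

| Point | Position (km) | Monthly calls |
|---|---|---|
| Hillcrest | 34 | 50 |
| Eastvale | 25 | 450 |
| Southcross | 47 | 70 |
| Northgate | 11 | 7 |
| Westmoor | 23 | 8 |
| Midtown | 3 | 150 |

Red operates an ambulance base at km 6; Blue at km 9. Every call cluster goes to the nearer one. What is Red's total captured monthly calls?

150

The indifferent point is the midpoint (6+9)/2 = 7.5; call clusters left of it (closer to Red at 6) go to Red, those right go to Blue.
  Midtown at 3 (w=150) → Red
  Northgate at 11 (w=7) → Blue
  Westmoor at 23 (w=8) → Blue
  Eastvale at 25 (w=450) → Blue
  Hillcrest at 34 (w=50) → Blue
  Southcross at 47 (w=70) → Blue
Red captures 150; Blue captures 585.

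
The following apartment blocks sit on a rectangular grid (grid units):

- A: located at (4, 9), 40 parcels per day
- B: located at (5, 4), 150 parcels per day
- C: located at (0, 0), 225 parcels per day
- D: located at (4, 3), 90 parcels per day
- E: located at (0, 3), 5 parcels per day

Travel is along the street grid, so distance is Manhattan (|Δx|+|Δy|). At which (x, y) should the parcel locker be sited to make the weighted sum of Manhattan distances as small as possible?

(4, 3)

Manhattan distance separates: Σwᵢ(|x−xᵢ|+|y−yᵢ|) = Σwᵢ|x−xᵢ| + Σwᵢ|y−yᵢ|, so x and y are optimised independently as 1-D weighted medians.
Total weight W = 510; half = 255.
x-coordinate, sorted with cumulative weight:
  x=0 (C, w=225) cum 225
  x=0 (E, w=5) cum 230
  x=4 (A, w=40) cum 270  ← median
  x=4 (D, w=90) cum 360
  x=5 (B, w=150) cum 510
⇒ x* = 4
y-coordinate, sorted with cumulative weight:
  y=0 (C, w=225) cum 225
  y=3 (D, w=90) cum 315  ← median
  y=3 (E, w=5) cum 320
  y=4 (B, w=150) cum 470
  y=9 (A, w=40) cum 510
⇒ y* = 3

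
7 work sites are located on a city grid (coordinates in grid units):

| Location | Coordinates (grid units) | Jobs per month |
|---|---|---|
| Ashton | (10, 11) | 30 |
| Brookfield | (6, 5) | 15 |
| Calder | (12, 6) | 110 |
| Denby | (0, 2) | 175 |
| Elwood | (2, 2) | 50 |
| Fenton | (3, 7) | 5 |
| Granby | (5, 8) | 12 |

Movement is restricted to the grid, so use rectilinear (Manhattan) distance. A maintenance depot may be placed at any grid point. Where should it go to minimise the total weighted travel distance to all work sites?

(2, 2)

Manhattan distance separates: Σwᵢ(|x−xᵢ|+|y−yᵢ|) = Σwᵢ|x−xᵢ| + Σwᵢ|y−yᵢ|, so x and y are optimised independently as 1-D weighted medians.
Total weight W = 397; half = 198.5.
x-coordinate, sorted with cumulative weight:
  x=0 (Denby, w=175) cum 175
  x=2 (Elwood, w=50) cum 225  ← median
  x=3 (Fenton, w=5) cum 230
  x=5 (Granby, w=12) cum 242
  x=6 (Brookfield, w=15) cum 257
  x=10 (Ashton, w=30) cum 287
  x=12 (Calder, w=110) cum 397
⇒ x* = 2
y-coordinate, sorted with cumulative weight:
  y=2 (Denby, w=175) cum 175
  y=2 (Elwood, w=50) cum 225  ← median
  y=5 (Brookfield, w=15) cum 240
  y=6 (Calder, w=110) cum 350
  y=7 (Fenton, w=5) cum 355
  y=8 (Granby, w=12) cum 367
  y=11 (Ashton, w=30) cum 397
⇒ y* = 2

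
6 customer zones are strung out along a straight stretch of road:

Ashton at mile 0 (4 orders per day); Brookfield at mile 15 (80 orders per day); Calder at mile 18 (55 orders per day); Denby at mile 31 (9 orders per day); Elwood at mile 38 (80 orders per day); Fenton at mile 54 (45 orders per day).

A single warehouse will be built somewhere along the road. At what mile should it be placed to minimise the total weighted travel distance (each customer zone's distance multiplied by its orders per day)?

For a sum of weighted absolute distances on a line, the optimum is the weighted median (not the mean). Total weight W = 273; half-weight = 136.5.
Sort by position and accumulate weight:
  mile 0 (Ashton, w=4) → cum 4
  mile 15 (Brookfield, w=80) → cum 84
  mile 18 (Calder, w=55) → cum 139  ≥ 136.5 → median here
  mile 31 (Denby, w=9) → cum 148
  mile 38 (Elwood, w=80) → cum 228
  mile 54 (Fenton, w=45) → cum 273
Optimal location: mile 18.

x = 18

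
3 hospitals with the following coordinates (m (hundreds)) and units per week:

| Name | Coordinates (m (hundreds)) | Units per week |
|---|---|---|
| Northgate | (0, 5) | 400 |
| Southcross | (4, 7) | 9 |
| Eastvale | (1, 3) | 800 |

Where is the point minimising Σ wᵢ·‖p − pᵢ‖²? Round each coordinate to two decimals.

(0.69, 3.69)

The minimiser of Σwᵢ‖p−pᵢ‖² is the weighted centroid p* = (Σwᵢpᵢ)/(Σwᵢ).
Σwᵢ = 1209.
Σwᵢxᵢ = 400·0 + 9·4 + 800·1 = 836.
Σwᵢyᵢ = 400·5 + 9·7 + 800·3 = 4463.
x* = 836/1209 = 0.69, y* = 4463/1209 = 3.69.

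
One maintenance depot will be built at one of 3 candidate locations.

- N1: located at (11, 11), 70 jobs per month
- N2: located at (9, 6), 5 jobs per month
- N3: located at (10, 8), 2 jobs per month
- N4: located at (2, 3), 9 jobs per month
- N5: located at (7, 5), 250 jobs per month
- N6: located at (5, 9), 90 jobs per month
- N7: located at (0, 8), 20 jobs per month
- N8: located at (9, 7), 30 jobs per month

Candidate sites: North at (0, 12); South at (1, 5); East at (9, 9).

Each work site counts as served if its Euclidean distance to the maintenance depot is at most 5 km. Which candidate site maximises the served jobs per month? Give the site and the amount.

Coverage radius r = 5 km; a point is covered iff (Δx)²+(Δy)² ≤ 5² = 25.
  North (0, 12): covers {N7} → 20
  South (1, 5): covers {N4, N7} → 29
  East (9, 9): covers {N1, N2, N3, N5, N6, N8} → 447
Maximum coverage at East: 447 jobs per month.

East, covering 447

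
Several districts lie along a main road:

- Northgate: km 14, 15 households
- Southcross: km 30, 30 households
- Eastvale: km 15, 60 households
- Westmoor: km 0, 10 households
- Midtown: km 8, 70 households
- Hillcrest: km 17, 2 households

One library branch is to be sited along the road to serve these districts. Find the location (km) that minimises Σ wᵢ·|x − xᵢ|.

x = 14

For a sum of weighted absolute distances on a line, the optimum is the weighted median (not the mean). Total weight W = 187; half-weight = 93.5.
Sort by position and accumulate weight:
  km 0 (Westmoor, w=10) → cum 10
  km 8 (Midtown, w=70) → cum 80
  km 14 (Northgate, w=15) → cum 95  ≥ 93.5 → median here
  km 15 (Eastvale, w=60) → cum 155
  km 17 (Hillcrest, w=2) → cum 157
  km 30 (Southcross, w=30) → cum 187
Optimal location: km 14.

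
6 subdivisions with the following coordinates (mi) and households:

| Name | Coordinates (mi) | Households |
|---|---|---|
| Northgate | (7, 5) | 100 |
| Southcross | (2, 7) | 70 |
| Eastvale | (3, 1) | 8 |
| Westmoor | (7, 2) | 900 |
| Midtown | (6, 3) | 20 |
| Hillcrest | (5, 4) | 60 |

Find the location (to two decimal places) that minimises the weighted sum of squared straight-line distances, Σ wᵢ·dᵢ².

(6.55, 2.68)

The minimiser of Σwᵢ‖p−pᵢ‖² is the weighted centroid p* = (Σwᵢpᵢ)/(Σwᵢ).
Σwᵢ = 1158.
Σwᵢxᵢ = 100·7 + 70·2 + 8·3 + 900·7 + 20·6 + 60·5 = 7584.
Σwᵢyᵢ = 100·5 + 70·7 + 8·1 + 900·2 + 20·3 + 60·4 = 3098.
x* = 7584/1158 = 6.55, y* = 3098/1158 = 2.68.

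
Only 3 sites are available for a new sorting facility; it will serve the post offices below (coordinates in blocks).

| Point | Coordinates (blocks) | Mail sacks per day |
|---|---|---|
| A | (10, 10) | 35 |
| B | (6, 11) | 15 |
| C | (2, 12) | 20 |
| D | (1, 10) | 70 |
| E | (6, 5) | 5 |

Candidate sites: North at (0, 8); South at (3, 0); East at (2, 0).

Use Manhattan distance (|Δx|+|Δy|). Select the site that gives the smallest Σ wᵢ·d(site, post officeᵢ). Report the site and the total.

Total weighted distance at each candidate:
  North (0, 8): total = 930
  South (3, 0): total = 1945
  East (2, 0): total = 1910
Minimum is at North with total 930 blocks.

North, total 930 blocks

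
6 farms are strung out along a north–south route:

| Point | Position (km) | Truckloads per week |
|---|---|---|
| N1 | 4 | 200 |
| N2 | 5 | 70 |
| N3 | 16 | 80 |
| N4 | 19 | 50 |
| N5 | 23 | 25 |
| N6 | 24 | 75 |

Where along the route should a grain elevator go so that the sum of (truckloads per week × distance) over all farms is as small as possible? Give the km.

For a sum of weighted absolute distances on a line, the optimum is the weighted median (not the mean). Total weight W = 500; half-weight = 250.
Sort by position and accumulate weight:
  km 4 (N1, w=200) → cum 200
  km 5 (N2, w=70) → cum 270  ≥ 250 → median here
  km 16 (N3, w=80) → cum 350
  km 19 (N4, w=50) → cum 400
  km 23 (N5, w=25) → cum 425
  km 24 (N6, w=75) → cum 500
Optimal location: km 5.

x = 5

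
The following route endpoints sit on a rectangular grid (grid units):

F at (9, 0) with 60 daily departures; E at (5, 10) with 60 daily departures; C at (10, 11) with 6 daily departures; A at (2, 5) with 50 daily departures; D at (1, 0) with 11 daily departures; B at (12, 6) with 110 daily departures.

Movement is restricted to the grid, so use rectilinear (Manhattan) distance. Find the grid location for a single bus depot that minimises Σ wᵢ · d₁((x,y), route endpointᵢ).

Manhattan distance separates: Σwᵢ(|x−xᵢ|+|y−yᵢ|) = Σwᵢ|x−xᵢ| + Σwᵢ|y−yᵢ|, so x and y are optimised independently as 1-D weighted medians.
Total weight W = 297; half = 148.5.
x-coordinate, sorted with cumulative weight:
  x=1 (D, w=11) cum 11
  x=2 (A, w=50) cum 61
  x=5 (E, w=60) cum 121
  x=9 (F, w=60) cum 181  ← median
  x=10 (C, w=6) cum 187
  x=12 (B, w=110) cum 297
⇒ x* = 9
y-coordinate, sorted with cumulative weight:
  y=0 (F, w=60) cum 60
  y=0 (D, w=11) cum 71
  y=5 (A, w=50) cum 121
  y=6 (B, w=110) cum 231  ← median
  y=10 (E, w=60) cum 291
  y=11 (C, w=6) cum 297
⇒ y* = 6

(9, 6)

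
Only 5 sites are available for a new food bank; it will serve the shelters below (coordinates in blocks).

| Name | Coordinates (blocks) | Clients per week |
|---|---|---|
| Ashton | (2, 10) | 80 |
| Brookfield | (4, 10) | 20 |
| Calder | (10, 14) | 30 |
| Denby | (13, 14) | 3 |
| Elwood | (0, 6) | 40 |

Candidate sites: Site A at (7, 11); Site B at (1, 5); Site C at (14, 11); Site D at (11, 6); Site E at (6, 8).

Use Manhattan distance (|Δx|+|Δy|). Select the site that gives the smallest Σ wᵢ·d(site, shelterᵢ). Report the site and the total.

Site E, total 1219 blocks

Total weighted distance at each candidate:
  Site A (7, 11): total = 1247
  Site B (1, 5): total = 1323
  Site C (14, 11): total = 2242
  Site D (11, 6): total = 2000
  Site E (6, 8): total = 1219
Minimum is at Site E with total 1219 blocks.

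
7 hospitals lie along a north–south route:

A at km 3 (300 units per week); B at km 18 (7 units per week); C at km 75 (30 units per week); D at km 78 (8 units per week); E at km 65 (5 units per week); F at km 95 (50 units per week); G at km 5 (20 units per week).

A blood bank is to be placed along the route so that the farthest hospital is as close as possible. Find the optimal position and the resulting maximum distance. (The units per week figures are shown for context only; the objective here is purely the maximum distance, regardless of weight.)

location 49, max distance 46

The 1-center on a line is the midpoint of the two extreme points: leftmost at 3, rightmost at 95.
Optimal location = (3 + 95)/2 = 49; maximum distance = (95 − 3)/2 = 46.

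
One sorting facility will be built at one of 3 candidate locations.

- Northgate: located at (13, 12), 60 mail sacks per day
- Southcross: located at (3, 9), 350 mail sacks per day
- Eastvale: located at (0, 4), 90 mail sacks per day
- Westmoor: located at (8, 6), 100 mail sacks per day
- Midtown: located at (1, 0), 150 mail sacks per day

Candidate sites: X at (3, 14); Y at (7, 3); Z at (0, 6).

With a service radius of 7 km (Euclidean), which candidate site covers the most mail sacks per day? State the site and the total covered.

Coverage radius r = 7 km; a point is covered iff (Δx)²+(Δy)² ≤ 7² = 49.
  X (3, 14): covers {Southcross} → 350
  Y (7, 3): covers {Westmoor, Midtown} → 250
  Z (0, 6): covers {Southcross, Eastvale, Midtown} → 590
Maximum coverage at Z: 590 mail sacks per day.

Z, covering 590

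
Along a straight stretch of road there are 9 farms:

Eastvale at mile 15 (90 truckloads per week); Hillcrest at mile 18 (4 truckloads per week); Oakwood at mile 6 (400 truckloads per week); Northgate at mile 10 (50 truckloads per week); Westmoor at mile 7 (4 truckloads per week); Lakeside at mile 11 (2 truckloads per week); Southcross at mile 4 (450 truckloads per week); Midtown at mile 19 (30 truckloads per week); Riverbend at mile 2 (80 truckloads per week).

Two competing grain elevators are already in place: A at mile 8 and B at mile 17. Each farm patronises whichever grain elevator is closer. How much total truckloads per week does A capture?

986

The indifferent point is the midpoint (8+17)/2 = 12.5; farms left of it (closer to A at 8) go to A, those right go to B.
  Riverbend at 2 (w=80) → A
  Southcross at 4 (w=450) → A
  Oakwood at 6 (w=400) → A
  Westmoor at 7 (w=4) → A
  Northgate at 10 (w=50) → A
  Lakeside at 11 (w=2) → A
  Eastvale at 15 (w=90) → B
  Hillcrest at 18 (w=4) → B
  Midtown at 19 (w=30) → B
A captures 986; B captures 124.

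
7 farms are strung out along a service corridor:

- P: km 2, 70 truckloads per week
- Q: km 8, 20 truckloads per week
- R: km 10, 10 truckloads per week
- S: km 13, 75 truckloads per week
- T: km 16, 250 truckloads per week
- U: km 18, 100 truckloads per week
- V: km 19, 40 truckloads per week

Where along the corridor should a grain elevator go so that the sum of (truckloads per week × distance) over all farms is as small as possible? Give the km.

x = 16

For a sum of weighted absolute distances on a line, the optimum is the weighted median (not the mean). Total weight W = 565; half-weight = 282.5.
Sort by position and accumulate weight:
  km 2 (P, w=70) → cum 70
  km 8 (Q, w=20) → cum 90
  km 10 (R, w=10) → cum 100
  km 13 (S, w=75) → cum 175
  km 16 (T, w=250) → cum 425  ≥ 282.5 → median here
  km 18 (U, w=100) → cum 525
  km 19 (V, w=40) → cum 565
Optimal location: km 16.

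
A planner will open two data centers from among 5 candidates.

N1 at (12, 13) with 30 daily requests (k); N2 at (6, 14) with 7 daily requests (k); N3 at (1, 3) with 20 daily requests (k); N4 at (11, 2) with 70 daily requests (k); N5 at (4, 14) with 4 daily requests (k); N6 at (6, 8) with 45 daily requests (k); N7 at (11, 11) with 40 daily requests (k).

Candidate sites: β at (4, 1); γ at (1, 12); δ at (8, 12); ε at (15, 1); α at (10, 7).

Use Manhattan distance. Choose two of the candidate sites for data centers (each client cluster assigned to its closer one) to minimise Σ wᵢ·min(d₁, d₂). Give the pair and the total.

Evaluate every pair (each demand assigned to the nearer of the two):
  {δ, α}: total = 1267
  {β, δ}: total = 1292
  {δ, ε}: total = 1302
  {β, α}: total = 1314
  {γ, α}: total = 1334
  {ε, α}: total = 1404
  {γ, δ}: total = 1718
  {γ, ε}: total = 1804
  {β, γ}: total = 1934
  {β, ε}: total = 2022
Best pair: {δ, α} with total 1267.

{δ, α}, total 1267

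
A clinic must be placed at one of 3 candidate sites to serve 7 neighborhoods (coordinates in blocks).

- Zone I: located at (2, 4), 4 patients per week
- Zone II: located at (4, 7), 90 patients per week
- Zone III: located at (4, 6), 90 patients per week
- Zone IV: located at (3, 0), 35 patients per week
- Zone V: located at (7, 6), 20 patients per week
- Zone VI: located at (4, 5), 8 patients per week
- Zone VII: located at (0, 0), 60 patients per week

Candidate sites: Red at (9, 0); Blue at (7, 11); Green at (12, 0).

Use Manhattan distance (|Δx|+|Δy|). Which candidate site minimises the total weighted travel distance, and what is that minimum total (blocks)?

Red, total 3104 blocks

Total weighted distance at each candidate:
  Red (9, 0): total = 3104
  Blue (7, 11): total = 3175
  Green (12, 0): total = 4025
Minimum is at Red with total 3104 blocks.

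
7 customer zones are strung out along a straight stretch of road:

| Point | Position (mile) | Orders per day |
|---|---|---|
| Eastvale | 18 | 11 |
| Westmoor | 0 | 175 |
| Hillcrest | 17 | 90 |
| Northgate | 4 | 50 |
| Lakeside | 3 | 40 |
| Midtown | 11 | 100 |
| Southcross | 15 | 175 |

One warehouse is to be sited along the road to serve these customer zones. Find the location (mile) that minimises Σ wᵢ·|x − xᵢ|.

x = 11

For a sum of weighted absolute distances on a line, the optimum is the weighted median (not the mean). Total weight W = 641; half-weight = 320.5.
Sort by position and accumulate weight:
  mile 0 (Westmoor, w=175) → cum 175
  mile 3 (Lakeside, w=40) → cum 215
  mile 4 (Northgate, w=50) → cum 265
  mile 11 (Midtown, w=100) → cum 365  ≥ 320.5 → median here
  mile 15 (Southcross, w=175) → cum 540
  mile 17 (Hillcrest, w=90) → cum 630
  mile 18 (Eastvale, w=11) → cum 641
Optimal location: mile 11.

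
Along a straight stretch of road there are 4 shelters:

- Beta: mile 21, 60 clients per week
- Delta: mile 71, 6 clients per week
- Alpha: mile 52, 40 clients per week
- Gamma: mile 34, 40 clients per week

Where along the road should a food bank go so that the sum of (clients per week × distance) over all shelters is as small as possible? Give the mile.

For a sum of weighted absolute distances on a line, the optimum is the weighted median (not the mean). Total weight W = 146; half-weight = 73.
Sort by position and accumulate weight:
  mile 21 (Beta, w=60) → cum 60
  mile 34 (Gamma, w=40) → cum 100  ≥ 73 → median here
  mile 52 (Alpha, w=40) → cum 140
  mile 71 (Delta, w=6) → cum 146
Optimal location: mile 34.

x = 34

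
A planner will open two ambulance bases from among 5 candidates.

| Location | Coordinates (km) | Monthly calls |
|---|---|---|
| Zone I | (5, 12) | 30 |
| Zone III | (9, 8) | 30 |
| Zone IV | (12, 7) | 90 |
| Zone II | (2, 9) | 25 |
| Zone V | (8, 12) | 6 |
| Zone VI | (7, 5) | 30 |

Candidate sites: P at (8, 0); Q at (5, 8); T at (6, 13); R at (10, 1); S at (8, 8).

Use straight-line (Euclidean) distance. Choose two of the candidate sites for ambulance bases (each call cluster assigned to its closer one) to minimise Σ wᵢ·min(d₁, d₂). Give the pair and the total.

{T, S}, total 693.2

Evaluate every pair (each demand assigned to the nearer of the two):
  {T, S}: total = 693.2
  {Q, S}: total = 719.0
  {P, S}: total = 822.0
  {R, S}: total = 822.0
  {Q, T}: total = 999.5
  {Q, R}: total = 1026.4
  {T, R}: total = 1091.4
  {P, Q}: total = 1093.6
  {P, T}: total = 1250.8
  {P, R}: total = 1631.3
Best pair: {T, S} with total 693.2.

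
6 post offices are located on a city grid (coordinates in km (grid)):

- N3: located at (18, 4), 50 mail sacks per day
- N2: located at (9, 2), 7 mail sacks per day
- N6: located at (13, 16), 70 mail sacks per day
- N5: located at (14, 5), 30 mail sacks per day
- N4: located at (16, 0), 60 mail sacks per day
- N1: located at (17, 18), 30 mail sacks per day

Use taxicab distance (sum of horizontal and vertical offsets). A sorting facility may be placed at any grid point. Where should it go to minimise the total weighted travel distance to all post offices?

Manhattan distance separates: Σwᵢ(|x−xᵢ|+|y−yᵢ|) = Σwᵢ|x−xᵢ| + Σwᵢ|y−yᵢ|, so x and y are optimised independently as 1-D weighted medians.
Total weight W = 247; half = 123.5.
x-coordinate, sorted with cumulative weight:
  x=9 (N2, w=7) cum 7
  x=13 (N6, w=70) cum 77
  x=14 (N5, w=30) cum 107
  x=16 (N4, w=60) cum 167  ← median
  x=17 (N1, w=30) cum 197
  x=18 (N3, w=50) cum 247
⇒ x* = 16
y-coordinate, sorted with cumulative weight:
  y=0 (N4, w=60) cum 60
  y=2 (N2, w=7) cum 67
  y=4 (N3, w=50) cum 117
  y=5 (N5, w=30) cum 147  ← median
  y=16 (N6, w=70) cum 217
  y=18 (N1, w=30) cum 247
⇒ y* = 5

(16, 5)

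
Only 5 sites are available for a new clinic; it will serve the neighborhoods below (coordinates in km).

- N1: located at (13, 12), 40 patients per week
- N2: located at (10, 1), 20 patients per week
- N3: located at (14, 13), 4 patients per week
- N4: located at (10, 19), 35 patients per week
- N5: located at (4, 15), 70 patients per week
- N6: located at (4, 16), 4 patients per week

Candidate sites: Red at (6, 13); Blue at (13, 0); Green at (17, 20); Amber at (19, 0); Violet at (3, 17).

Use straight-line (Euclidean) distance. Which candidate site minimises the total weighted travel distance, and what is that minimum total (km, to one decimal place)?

Total weighted distance at each candidate:
  Red (6, 13): total = 1032.6
  Blue (13, 0): total = 2566.6
  Green (17, 20): total = 2070.1
  Amber (19, 0): total = 3082.0
  Violet (3, 17): total = 1260.3
Minimum is at Red with total 1032.6 km.

Red, total 1032.6 km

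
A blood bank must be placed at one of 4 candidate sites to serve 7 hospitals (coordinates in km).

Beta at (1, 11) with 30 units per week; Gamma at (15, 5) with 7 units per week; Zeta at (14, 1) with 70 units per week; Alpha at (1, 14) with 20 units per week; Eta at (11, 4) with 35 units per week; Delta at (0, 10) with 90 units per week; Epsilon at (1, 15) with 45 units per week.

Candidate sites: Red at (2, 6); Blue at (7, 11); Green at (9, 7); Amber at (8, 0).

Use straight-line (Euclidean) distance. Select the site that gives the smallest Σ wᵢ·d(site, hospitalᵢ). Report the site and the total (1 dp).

Red, total 2448.2 km

Total weighted distance at each candidate:
  Red (2, 6): total = 2448.2
  Blue (7, 11): total = 2481.7
  Green (9, 7): total = 2561.0
  Amber (8, 0): total = 3262.7
Minimum is at Red with total 2448.2 km.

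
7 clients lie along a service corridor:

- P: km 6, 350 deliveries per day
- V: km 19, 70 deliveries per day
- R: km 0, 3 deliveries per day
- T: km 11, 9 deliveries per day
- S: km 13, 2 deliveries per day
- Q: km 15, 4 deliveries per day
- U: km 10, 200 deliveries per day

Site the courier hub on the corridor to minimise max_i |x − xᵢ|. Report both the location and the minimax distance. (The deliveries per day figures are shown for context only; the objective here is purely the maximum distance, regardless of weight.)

The 1-center on a line is the midpoint of the two extreme points: leftmost at 0, rightmost at 19.
Optimal location = (0 + 19)/2 = 9.5; maximum distance = (19 − 0)/2 = 9.5.

location 9.5, max distance 9.5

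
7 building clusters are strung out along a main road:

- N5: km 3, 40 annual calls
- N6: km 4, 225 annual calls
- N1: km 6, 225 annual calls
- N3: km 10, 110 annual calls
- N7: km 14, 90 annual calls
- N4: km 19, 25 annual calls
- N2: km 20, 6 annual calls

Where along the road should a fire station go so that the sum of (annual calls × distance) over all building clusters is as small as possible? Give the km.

x = 6

For a sum of weighted absolute distances on a line, the optimum is the weighted median (not the mean). Total weight W = 721; half-weight = 360.5.
Sort by position and accumulate weight:
  km 3 (N5, w=40) → cum 40
  km 4 (N6, w=225) → cum 265
  km 6 (N1, w=225) → cum 490  ≥ 360.5 → median here
  km 10 (N3, w=110) → cum 600
  km 14 (N7, w=90) → cum 690
  km 19 (N4, w=25) → cum 715
  km 20 (N2, w=6) → cum 721
Optimal location: km 6.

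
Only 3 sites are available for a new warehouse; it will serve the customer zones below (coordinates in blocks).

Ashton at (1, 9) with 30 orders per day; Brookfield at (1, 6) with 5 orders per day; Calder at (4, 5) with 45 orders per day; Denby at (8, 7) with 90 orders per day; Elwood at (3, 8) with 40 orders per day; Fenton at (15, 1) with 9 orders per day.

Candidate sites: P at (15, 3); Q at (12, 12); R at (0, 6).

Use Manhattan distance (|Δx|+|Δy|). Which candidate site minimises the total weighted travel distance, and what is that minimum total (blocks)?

R, total 1540 blocks

Total weighted distance at each candidate:
  P (15, 3): total = 2958
  Q (12, 12): total = 2636
  R (0, 6): total = 1540
Minimum is at R with total 1540 blocks.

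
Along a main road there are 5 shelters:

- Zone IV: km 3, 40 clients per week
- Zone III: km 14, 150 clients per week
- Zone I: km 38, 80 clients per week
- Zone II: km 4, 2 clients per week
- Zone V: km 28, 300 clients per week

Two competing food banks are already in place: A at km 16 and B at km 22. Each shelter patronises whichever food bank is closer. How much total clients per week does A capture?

192

The indifferent point is the midpoint (16+22)/2 = 19; shelters left of it (closer to A at 16) go to A, those right go to B.
  Zone IV at 3 (w=40) → A
  Zone II at 4 (w=2) → A
  Zone III at 14 (w=150) → A
  Zone V at 28 (w=300) → B
  Zone I at 38 (w=80) → B
A captures 192; B captures 380.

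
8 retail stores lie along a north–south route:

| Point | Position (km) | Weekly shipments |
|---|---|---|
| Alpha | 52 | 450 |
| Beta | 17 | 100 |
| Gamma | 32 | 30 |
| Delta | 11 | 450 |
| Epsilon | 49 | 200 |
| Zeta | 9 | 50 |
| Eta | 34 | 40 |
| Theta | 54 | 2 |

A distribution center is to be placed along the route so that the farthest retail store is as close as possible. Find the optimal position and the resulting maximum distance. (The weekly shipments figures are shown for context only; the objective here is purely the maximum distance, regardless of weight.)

The 1-center on a line is the midpoint of the two extreme points: leftmost at 9, rightmost at 54.
Optimal location = (9 + 54)/2 = 31.5; maximum distance = (54 − 9)/2 = 22.5.

location 31.5, max distance 22.5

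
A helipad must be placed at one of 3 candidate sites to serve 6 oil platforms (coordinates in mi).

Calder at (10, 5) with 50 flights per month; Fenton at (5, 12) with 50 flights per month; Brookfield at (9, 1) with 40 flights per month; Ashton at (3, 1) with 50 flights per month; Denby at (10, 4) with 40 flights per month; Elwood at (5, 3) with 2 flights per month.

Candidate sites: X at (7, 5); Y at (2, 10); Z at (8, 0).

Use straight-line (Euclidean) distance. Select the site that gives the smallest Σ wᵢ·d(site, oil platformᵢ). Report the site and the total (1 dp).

Total weighted distance at each candidate:
  X (7, 5): total = 1107.9
  Y (2, 10): total = 1976.0
  Z (8, 0): total = 1386.6
Minimum is at X with total 1107.9 mi.

X, total 1107.9 mi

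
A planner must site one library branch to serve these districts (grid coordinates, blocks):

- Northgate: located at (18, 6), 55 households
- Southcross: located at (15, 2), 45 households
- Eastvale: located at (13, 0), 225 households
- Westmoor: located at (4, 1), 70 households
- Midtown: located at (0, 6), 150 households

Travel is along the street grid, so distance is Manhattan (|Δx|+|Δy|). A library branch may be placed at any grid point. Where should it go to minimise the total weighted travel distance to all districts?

(13, 1)

Manhattan distance separates: Σwᵢ(|x−xᵢ|+|y−yᵢ|) = Σwᵢ|x−xᵢ| + Σwᵢ|y−yᵢ|, so x and y are optimised independently as 1-D weighted medians.
Total weight W = 545; half = 272.5.
x-coordinate, sorted with cumulative weight:
  x=0 (Midtown, w=150) cum 150
  x=4 (Westmoor, w=70) cum 220
  x=13 (Eastvale, w=225) cum 445  ← median
  x=15 (Southcross, w=45) cum 490
  x=18 (Northgate, w=55) cum 545
⇒ x* = 13
y-coordinate, sorted with cumulative weight:
  y=0 (Eastvale, w=225) cum 225
  y=1 (Westmoor, w=70) cum 295  ← median
  y=2 (Southcross, w=45) cum 340
  y=6 (Northgate, w=55) cum 395
  y=6 (Midtown, w=150) cum 545
⇒ y* = 1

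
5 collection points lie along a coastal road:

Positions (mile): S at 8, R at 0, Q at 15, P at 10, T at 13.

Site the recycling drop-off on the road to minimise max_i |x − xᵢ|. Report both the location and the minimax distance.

location 7.5, max distance 7.5

The 1-center on a line is the midpoint of the two extreme points: leftmost at 0, rightmost at 15.
Optimal location = (0 + 15)/2 = 7.5; maximum distance = (15 − 0)/2 = 7.5.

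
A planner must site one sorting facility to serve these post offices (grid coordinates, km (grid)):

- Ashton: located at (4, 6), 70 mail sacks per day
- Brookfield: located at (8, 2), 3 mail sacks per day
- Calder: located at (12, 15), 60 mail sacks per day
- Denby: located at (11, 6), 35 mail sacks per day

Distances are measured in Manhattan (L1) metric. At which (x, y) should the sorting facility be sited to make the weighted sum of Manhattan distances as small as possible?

(11, 6)

Manhattan distance separates: Σwᵢ(|x−xᵢ|+|y−yᵢ|) = Σwᵢ|x−xᵢ| + Σwᵢ|y−yᵢ|, so x and y are optimised independently as 1-D weighted medians.
Total weight W = 168; half = 84.
x-coordinate, sorted with cumulative weight:
  x=4 (Ashton, w=70) cum 70
  x=8 (Brookfield, w=3) cum 73
  x=11 (Denby, w=35) cum 108  ← median
  x=12 (Calder, w=60) cum 168
⇒ x* = 11
y-coordinate, sorted with cumulative weight:
  y=2 (Brookfield, w=3) cum 3
  y=6 (Ashton, w=70) cum 73
  y=6 (Denby, w=35) cum 108  ← median
  y=15 (Calder, w=60) cum 168
⇒ y* = 6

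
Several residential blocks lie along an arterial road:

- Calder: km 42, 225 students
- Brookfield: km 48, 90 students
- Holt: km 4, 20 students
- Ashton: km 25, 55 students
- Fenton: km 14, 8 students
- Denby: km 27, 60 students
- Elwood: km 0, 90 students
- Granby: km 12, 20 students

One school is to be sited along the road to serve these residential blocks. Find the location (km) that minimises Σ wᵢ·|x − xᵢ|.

x = 42

For a sum of weighted absolute distances on a line, the optimum is the weighted median (not the mean). Total weight W = 568; half-weight = 284.
Sort by position and accumulate weight:
  km 0 (Elwood, w=90) → cum 90
  km 4 (Holt, w=20) → cum 110
  km 12 (Granby, w=20) → cum 130
  km 14 (Fenton, w=8) → cum 138
  km 25 (Ashton, w=55) → cum 193
  km 27 (Denby, w=60) → cum 253
  km 42 (Calder, w=225) → cum 478  ≥ 284 → median here
  km 48 (Brookfield, w=90) → cum 568
Optimal location: km 42.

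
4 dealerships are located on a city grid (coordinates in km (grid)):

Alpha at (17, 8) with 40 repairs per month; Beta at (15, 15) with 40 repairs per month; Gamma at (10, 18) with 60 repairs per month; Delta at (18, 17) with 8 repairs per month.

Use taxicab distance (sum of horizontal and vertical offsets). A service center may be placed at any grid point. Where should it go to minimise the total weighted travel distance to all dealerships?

Manhattan distance separates: Σwᵢ(|x−xᵢ|+|y−yᵢ|) = Σwᵢ|x−xᵢ| + Σwᵢ|y−yᵢ|, so x and y are optimised independently as 1-D weighted medians.
Total weight W = 148; half = 74.
x-coordinate, sorted with cumulative weight:
  x=10 (Gamma, w=60) cum 60
  x=15 (Beta, w=40) cum 100  ← median
  x=17 (Alpha, w=40) cum 140
  x=18 (Delta, w=8) cum 148
⇒ x* = 15
y-coordinate, sorted with cumulative weight:
  y=8 (Alpha, w=40) cum 40
  y=15 (Beta, w=40) cum 80  ← median
  y=17 (Delta, w=8) cum 88
  y=18 (Gamma, w=60) cum 148
⇒ y* = 15

(15, 15)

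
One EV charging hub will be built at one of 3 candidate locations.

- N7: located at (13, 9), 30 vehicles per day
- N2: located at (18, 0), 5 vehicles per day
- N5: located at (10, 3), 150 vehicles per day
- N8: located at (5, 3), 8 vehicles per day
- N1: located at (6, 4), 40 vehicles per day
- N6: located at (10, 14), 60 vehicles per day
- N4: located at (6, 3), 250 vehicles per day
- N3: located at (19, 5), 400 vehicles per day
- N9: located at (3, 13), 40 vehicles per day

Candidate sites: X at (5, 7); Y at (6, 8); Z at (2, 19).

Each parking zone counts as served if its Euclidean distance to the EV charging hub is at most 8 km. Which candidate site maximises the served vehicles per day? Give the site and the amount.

Coverage radius r = 8 km; a point is covered iff (Δx)²+(Δy)² ≤ 8² = 64.
  X (5, 7): covers {N5, N8, N1, N4, N9} → 488
  Y (6, 8): covers {N7, N5, N8, N1, N6, N4, N9} → 578
  Z (2, 19): covers {N9} → 40
Maximum coverage at Y: 578 vehicles per day.

Y, covering 578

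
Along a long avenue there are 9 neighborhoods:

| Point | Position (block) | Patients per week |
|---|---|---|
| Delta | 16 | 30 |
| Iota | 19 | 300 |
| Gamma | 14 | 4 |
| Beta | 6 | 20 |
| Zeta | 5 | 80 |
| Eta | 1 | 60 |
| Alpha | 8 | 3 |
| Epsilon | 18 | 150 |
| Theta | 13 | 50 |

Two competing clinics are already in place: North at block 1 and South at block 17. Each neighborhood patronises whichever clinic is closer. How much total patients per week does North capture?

The indifferent point is the midpoint (1+17)/2 = 9; neighborhoods left of it (closer to North at 1) go to North, those right go to South.
  Eta at 1 (w=60) → North
  Zeta at 5 (w=80) → North
  Beta at 6 (w=20) → North
  Alpha at 8 (w=3) → North
  Theta at 13 (w=50) → South
  Gamma at 14 (w=4) → South
  Delta at 16 (w=30) → South
  Epsilon at 18 (w=150) → South
  Iota at 19 (w=300) → South
North captures 163; South captures 534.

163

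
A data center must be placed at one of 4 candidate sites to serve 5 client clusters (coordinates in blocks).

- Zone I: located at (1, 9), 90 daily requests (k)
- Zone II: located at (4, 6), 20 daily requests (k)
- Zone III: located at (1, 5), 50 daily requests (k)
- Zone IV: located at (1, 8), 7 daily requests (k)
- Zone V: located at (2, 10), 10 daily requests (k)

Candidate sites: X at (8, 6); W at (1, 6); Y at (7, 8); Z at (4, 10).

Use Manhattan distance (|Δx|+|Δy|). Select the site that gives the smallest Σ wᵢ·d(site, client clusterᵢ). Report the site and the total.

Total weighted distance at each candidate:
  X (8, 6): total = 1543
  W (1, 6): total = 444
  Y (7, 8): total = 1292
  Z (4, 10): total = 895
Minimum is at W with total 444 blocks.

W, total 444 blocks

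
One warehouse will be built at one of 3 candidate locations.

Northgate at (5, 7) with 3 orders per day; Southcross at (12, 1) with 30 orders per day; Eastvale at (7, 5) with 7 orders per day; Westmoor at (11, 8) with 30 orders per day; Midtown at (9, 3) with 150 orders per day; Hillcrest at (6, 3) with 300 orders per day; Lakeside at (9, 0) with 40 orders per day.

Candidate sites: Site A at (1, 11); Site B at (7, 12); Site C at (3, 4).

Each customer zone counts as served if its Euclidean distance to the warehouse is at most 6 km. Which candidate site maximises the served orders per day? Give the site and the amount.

Site C, covering 310

Coverage radius r = 6 km; a point is covered iff (Δx)²+(Δy)² ≤ 6² = 36.
  Site A (1, 11): covers {Northgate} → 3
  Site B (7, 12): covers {Northgate, Westmoor} → 33
  Site C (3, 4): covers {Northgate, Eastvale, Hillcrest} → 310
Maximum coverage at Site C: 310 orders per day.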